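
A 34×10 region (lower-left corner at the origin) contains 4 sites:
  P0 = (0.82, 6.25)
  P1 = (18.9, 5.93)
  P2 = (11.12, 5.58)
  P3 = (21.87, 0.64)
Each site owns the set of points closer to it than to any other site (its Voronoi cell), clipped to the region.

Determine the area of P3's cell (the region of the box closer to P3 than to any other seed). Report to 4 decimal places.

1. box [0,34]×[0,10]: [(0, 0) (34, 0) (34, 10) (0, 10)]
2. ⊥bis P3·P0 via (11.345,3.445): [(10.4269, 0) (34, 0) (34, 10) (13.092, 10)]  |A|=222.4058
3. ⊥bis P3·P1 via (20.385,3.285): [(14.5339, 0) (34, 0) (34, 10) (32.3454, 10)]  |A|=105.6034
4. ⊥bis P3·P2 via (16.495,3.11): [(15.2508, 0.4025) (15.0658, 0) (34, 0) (34, 10) (32.3454, 10)]  |A|=105.4963
5. canonical 5-gon: [(15.2508, 0.4025) (15.0658, 0) (34, 0) (34, 10) (32.3454, 10)]
6. shoelace: 105.4963

Area of P3's cell: 105.4963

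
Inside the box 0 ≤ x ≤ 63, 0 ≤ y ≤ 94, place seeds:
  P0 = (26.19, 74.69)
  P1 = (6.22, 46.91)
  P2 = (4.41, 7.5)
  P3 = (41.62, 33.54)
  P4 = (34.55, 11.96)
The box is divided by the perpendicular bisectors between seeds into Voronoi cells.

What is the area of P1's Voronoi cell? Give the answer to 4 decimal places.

Area of P1's cell: 879.6745

1. box [0,63]×[0,94]: [(0, 0) (63, 0) (63, 94) (0, 94)]
2. ⊥bis P1·P0 via (16.205,60.8): [(0, 72.4492) (0, 0) (63, 0) (63, 27.1608)]  |A|=3137.7149
3. ⊥bis P1·P2 via (5.315,27.205): [(0, 72.4492) (0, 27.4491) (63, 24.5557) (63, 27.1608)]  |A|=1499.5643
4. ⊥bis P1·P3 via (23.92,40.225): [(28.3842, 52.0449) (0, 72.4492) (0, 27.4491) (18.7692, 26.5871)]  |A|=881.6995
5. ⊥bis P1·P4 via (20.385,29.435): [(19.6064, 28.8039) (28.3842, 52.0449) (0, 72.4492) (0, 27.4491) (16.9733, 26.6696)]  |A|=879.6745
6. canonical 5-gon: [(19.6064, 28.8039) (28.3842, 52.0449) (0, 72.4492) (0, 27.4491) (16.9733, 26.6696)]
7. shoelace: 879.6745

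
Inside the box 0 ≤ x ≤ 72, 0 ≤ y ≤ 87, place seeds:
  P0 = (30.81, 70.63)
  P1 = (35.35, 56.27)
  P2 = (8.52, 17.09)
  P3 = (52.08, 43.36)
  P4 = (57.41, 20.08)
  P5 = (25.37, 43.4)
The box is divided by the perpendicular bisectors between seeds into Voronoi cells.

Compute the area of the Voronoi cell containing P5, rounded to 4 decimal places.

1. box [0,72]×[0,87]: [(0, 0) (72, 0) (72, 87) (0, 87)]
2. ⊥bis P5·P0 via (28.09,57.015): [(0, 62.6268) (0, 0) (72, 0) (72, 48.2427)]  |A|=3991.3015
3. ⊥bis P5·P1 via (30.36,49.835): [(18.6753, 58.8959) (0, 62.6268) (0, 0) (72, 0) (72, 17.5454)]  |A|=3172.8398
4. ⊥bis P5·P2 via (16.945,30.245): [(18.6753, 58.8959) (0, 62.6268) (0, 41.0973) (64.1703, 0) (72, 0) (72, 17.5454)]  |A|=1854.2282
5. ⊥bis P5·P3 via (38.725,43.38): [(38.725, 43.3484) (18.6753, 58.8959) (0, 62.6268) (0, 41.0973) (38.6845, 16.3221)]  |A|=1047.8897
6. ⊥bis P5·P4 via (41.39,31.74): [(38.702, 28.0469) (38.725, 43.3484) (18.6753, 58.8959) (0, 62.6268) (0, 41.0973) (32.8759, 20.0422)]  |A|=1013.8048
7. canonical 6-gon: [(38.702, 28.0469) (38.725, 43.3484) (18.6753, 58.8959) (0, 62.6268) (0, 41.0973) (32.8759, 20.0422)]
8. shoelace: 1013.8048

Area of P5's cell: 1013.8048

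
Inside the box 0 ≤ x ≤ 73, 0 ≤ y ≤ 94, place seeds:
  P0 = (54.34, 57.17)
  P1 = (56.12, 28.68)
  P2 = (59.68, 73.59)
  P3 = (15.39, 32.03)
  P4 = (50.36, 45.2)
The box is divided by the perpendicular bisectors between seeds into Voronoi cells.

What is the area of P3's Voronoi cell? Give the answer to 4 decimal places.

Area of P3's cell: 2395.0966

1. box [0,73]×[0,94]: [(0, 0) (73, 0) (73, 94) (0, 94)]
2. ⊥bis P3·P0 via (34.865,44.6): [(0, 0) (63.6518, 0) (2.9801, 94) (0, 94)]  |A|=3131.6981
3. ⊥bis P3·P1 via (35.755,30.355): [(0, 0) (33.2583, 0) (36.6936, 41.7669) (2.9801, 94) (0, 94)]  |A|=2496.9789
4. ⊥bis P3·P2 via (37.535,52.81): [(0, 92.8106) (0, 0) (33.2583, 0) (36.6936, 41.7669) (12.0061, 80.0159)]  |A|=2469.0017
5. ⊥bis P3·P4 via (32.875,38.615): [(0, 92.8106) (0, 0) (33.2583, 0) (35.7964, 30.858) (24.6756, 60.3867) (12.0061, 80.0159)]  |A|=2395.0966
6. canonical 6-gon: [(0, 92.8106) (0, 0) (33.2583, 0) (35.7964, 30.858) (24.6756, 60.3867) (12.0061, 80.0159)]
7. shoelace: 2395.0966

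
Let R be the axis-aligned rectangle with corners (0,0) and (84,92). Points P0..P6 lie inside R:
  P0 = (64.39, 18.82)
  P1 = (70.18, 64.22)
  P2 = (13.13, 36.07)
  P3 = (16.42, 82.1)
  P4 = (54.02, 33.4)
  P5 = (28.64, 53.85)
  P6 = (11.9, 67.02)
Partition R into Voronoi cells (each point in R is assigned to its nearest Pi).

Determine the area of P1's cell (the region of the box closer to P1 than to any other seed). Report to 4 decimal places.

1. box [0,84]×[0,92]: [(0, 0) (84, 0) (84, 92) (0, 92)]
2. ⊥bis P1·P0 via (67.285,41.52): [(0, 50.1011) (84, 39.3883) (84, 92) (0, 92)]  |A|=3969.4475
3. ⊥bis P1·P2 via (41.655,50.145): [(44.4754, 44.429) (84, 39.3883) (84, 92) (21.0026, 92)]  |A|=2538.1524
4. ⊥bis P1·P3 via (43.3,73.16): [(38.0652, 57.4203) (44.4754, 44.429) (84, 39.3883) (84, 92) (49.566, 92)]  |A|=2044.2967
5. ⊥bis P1·P4 via (62.1,48.81): [(39.1957, 60.8195) (78.8054, 40.0508) (84, 39.3883) (84, 92) (49.566, 92)]  |A|=1756.2724
6. ⊥bis P1·P5 via (49.41,59.035): [(44.776, 77.5979) (50.4358, 54.926) (78.8054, 40.0508) (84, 39.3883) (84, 92) (49.566, 92)]  |A|=1645.5335
7. ⊥bis P1·P6 via (41.04,65.62): [(44.776, 77.5979) (50.4358, 54.926) (78.8054, 40.0508) (84, 39.3883) (84, 92) (49.566, 92)]  |A|=1645.5335
8. canonical 6-gon: [(44.776, 77.5979) (50.4358, 54.926) (78.8054, 40.0508) (84, 39.3883) (84, 92) (49.566, 92)]
9. shoelace: 1645.5335

Area of P1's cell: 1645.5335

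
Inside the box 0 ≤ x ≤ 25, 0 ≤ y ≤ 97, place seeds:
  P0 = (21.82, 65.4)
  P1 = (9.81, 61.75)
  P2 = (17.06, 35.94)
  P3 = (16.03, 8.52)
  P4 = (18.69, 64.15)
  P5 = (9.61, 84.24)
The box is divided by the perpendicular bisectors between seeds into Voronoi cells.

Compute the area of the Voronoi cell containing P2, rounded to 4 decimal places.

1. box [0,25]×[0,97]: [(0, 0) (25, 0) (25, 97) (0, 97)]
2. ⊥bis P2·P0 via (19.44,50.67): [(0, 53.811) (0, 0) (25, 0) (25, 49.7716)]  |A|=1294.7833
3. ⊥bis P2·P1 via (13.435,48.845): [(19.7523, 50.6195) (0, 45.0711) (0, 0) (25, 0) (25, 49.7716)]  |A|=1208.4666
4. ⊥bis P2·P3 via (16.545,22.23): [(19.7523, 50.6195) (0, 45.0711) (0, 22.8515) (25, 21.9124) (25, 49.7716)]  |A|=648.9179
5. ⊥bis P2·P4 via (17.875,50.045): [(17.7357, 50.0531) (0, 45.0711) (0, 22.8515) (25, 21.9124) (25, 49.6333)]  |A|=646.0742
6. ⊥bis P2·P5 via (13.335,60.09): [(17.7357, 50.0531) (0, 45.0711) (0, 22.8515) (25, 21.9124) (25, 49.6333)]  |A|=646.0742
7. canonical 5-gon: [(17.7357, 50.0531) (0, 45.0711) (0, 22.8515) (25, 21.9124) (25, 49.6333)]
8. shoelace: 646.0742

Area of P2's cell: 646.0742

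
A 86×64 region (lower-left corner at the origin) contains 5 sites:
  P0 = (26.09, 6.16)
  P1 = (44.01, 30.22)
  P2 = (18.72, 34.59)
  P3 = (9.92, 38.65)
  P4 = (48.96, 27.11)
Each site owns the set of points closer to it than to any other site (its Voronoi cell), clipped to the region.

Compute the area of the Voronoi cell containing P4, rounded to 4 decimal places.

1. box [0,86]×[0,64]: [(0, 0) (86, 0) (86, 64) (0, 64)]
2. ⊥bis P4·P0 via (37.525,16.635): [(0, 57.599) (52.7634, 0) (86, 0) (86, 64) (0, 64)]  |A|=3984.438
3. ⊥bis P4·P1 via (46.485,28.665): [(38.3565, 15.7273) (52.7634, 0) (86, 0) (86, 64) (68.6854, 64)]  |A|=2203.8654
4. ⊥bis P4·P2 via (33.84,30.85): [(38.3565, 15.7273) (52.7634, 0) (86, 0) (86, 64) (68.6854, 64)]  |A|=2203.8654
5. ⊥bis P4·P3 via (29.44,32.88): [(38.3565, 15.7273) (52.7634, 0) (86, 0) (86, 64) (68.6854, 64)]  |A|=2203.8654
6. canonical 5-gon: [(38.3565, 15.7273) (52.7634, 0) (86, 0) (86, 64) (68.6854, 64)]
7. shoelace: 2203.8654

Area of P4's cell: 2203.8654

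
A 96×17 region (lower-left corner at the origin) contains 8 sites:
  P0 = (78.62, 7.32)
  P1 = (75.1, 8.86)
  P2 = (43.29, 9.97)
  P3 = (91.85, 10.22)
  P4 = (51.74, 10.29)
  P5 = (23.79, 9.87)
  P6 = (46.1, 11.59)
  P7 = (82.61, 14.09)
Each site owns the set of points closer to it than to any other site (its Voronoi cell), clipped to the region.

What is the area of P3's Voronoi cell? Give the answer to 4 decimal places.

1. box [0,96]×[0,17]: [(0, 0) (96, 0) (96, 17) (0, 17)]
2. ⊥bis P3·P0 via (85.235,8.77): [(87.1574, 0) (96, 0) (96, 17) (83.431, 17)]  |A|=181.9989
3. ⊥bis P3·P1 via (83.475,9.54): [(87.1574, 0) (96, 0) (96, 17) (83.431, 17)]  |A|=181.9989
4. ⊥bis P3·P2 via (67.57,10.095): [(87.1574, 0) (96, 0) (96, 17) (83.431, 17)]  |A|=181.9989
5. ⊥bis P3·P4 via (71.795,10.255): [(87.1574, 0) (96, 0) (96, 17) (83.431, 17)]  |A|=181.9989
6. ⊥bis P3·P5 via (57.82,10.045): [(87.1574, 0) (96, 0) (96, 17) (83.431, 17)]  |A|=181.9989
7. ⊥bis P3·P6 via (68.975,10.905): [(87.1574, 0) (96, 0) (96, 17) (83.431, 17)]  |A|=181.9989
8. ⊥bis P3·P7 via (87.23,12.155): [(85.4333, 7.8653) (87.1574, 0) (96, 0) (96, 17) (89.2592, 17)]  |A|=155.3791
9. canonical 5-gon: [(85.4333, 7.8653) (87.1574, 0) (96, 0) (96, 17) (89.2592, 17)]
10. shoelace: 155.3791

Area of P3's cell: 155.3791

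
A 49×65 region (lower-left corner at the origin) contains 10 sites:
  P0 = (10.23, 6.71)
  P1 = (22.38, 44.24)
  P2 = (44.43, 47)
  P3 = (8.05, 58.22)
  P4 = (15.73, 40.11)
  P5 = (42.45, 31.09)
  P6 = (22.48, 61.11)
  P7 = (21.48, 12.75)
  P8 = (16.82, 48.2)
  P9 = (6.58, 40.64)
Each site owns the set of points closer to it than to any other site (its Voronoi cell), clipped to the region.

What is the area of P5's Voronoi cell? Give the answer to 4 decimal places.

Area of P5's cell: 502.4560

1. box [0,49]×[0,65]: [(0, 0) (49, 0) (49, 65) (0, 65)]
2. ⊥bis P5·P0 via (26.34,18.9): [(0, 53.7103) (40.6411, 0) (49, 0) (49, 65) (0, 65)]  |A|=2093.577
3. ⊥bis P5·P1 via (32.415,37.665): [(23.0065, 23.3054) (40.6411, 0) (49, 0) (49, 62.9776)]  |A|=915.9075
4. ⊥bis P5·P2 via (43.44,39.045): [(34.0822, 40.2096) (23.0065, 23.3054) (40.6411, 0) (49, 0) (49, 38.3531)]  |A|=732.2356
5. ⊥bis P5·P3 via (25.25,44.655): [(34.0822, 40.2096) (23.0065, 23.3054) (40.6411, 0) (49, 0) (49, 38.3531)]  |A|=732.2356
6. ⊥bis P5·P4 via (29.09,35.6): [(34.0822, 40.2096) (26.9942, 29.3916) (24.3433, 21.5388) (40.6411, 0) (49, 0) (49, 38.3531)]  |A|=724.6453
7. ⊥bis P5·P6 via (32.465,46.1): [(34.0822, 40.2096) (26.9942, 29.3916) (24.3433, 21.5388) (40.6411, 0) (49, 0) (49, 38.3531)]  |A|=724.6453
8. ⊥bis P5·P7 via (31.965,21.92): [(34.0822, 40.2096) (26.9942, 29.3916) (26.5587, 28.1016) (49, 2.4421) (49, 38.3531)]  |A|=502.456
9. ⊥bis P5·P8 via (29.635,39.645): [(34.0822, 40.2096) (26.9942, 29.3916) (26.5587, 28.1016) (49, 2.4421) (49, 38.3531)]  |A|=502.456
10. ⊥bis P5·P9 via (24.515,35.865): [(34.0822, 40.2096) (26.9942, 29.3916) (26.5587, 28.1016) (49, 2.4421) (49, 38.3531)]  |A|=502.456
11. canonical 5-gon: [(34.0822, 40.2096) (26.9942, 29.3916) (26.5587, 28.1016) (49, 2.4421) (49, 38.3531)]
12. shoelace: 502.456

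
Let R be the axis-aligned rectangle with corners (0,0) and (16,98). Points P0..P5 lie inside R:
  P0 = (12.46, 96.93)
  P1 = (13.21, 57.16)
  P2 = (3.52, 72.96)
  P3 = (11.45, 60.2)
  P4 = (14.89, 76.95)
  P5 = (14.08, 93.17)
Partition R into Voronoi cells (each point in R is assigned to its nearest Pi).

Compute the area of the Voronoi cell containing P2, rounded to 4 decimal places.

Area of P2's cell: 182.7083

1. box [0,16]×[0,98]: [(0, 0) (16, 0) (16, 98) (0, 98)]
2. ⊥bis P2·P0 via (7.99,84.945): [(0, 87.925) (0, 0) (16, 0) (16, 81.9575)]  |A|=1359.0603
3. ⊥bis P2·P1 via (8.365,65.06): [(0, 87.925) (0, 59.9298) (16, 69.7425) (16, 81.9575)]  |A|=321.6819
4. ⊥bis P2·P3 via (7.485,66.58): [(0, 87.925) (0, 61.9283) (16, 71.8718) (16, 81.9575)]  |A|=288.6594
5. ⊥bis P2·P4 via (9.205,74.955): [(5.3543, 85.928) (0, 87.925) (0, 61.9283) (11.3098, 68.957)]  |A|=186.4967
6. ⊥bis P2·P5 via (8.8,83.065): [(5.8109, 84.6268) (0, 87.6631) (0, 61.9283) (11.3098, 68.957)]  |A|=182.7083
7. canonical 4-gon: [(5.8109, 84.6268) (0, 87.6631) (0, 61.9283) (11.3098, 68.957)]
8. shoelace: 182.7083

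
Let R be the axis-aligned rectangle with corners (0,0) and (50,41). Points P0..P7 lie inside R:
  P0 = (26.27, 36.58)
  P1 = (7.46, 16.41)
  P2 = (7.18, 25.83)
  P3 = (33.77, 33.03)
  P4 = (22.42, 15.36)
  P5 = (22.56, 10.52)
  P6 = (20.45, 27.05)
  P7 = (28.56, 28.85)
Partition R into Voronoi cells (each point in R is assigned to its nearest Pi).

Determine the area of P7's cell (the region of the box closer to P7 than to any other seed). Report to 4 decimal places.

Area of P7's cell: 156.1723

1. box [0,50]×[0,41]: [(0, 0) (50, 0) (50, 41) (0, 41)]
2. ⊥bis P7·P0 via (27.415,32.715): [(0, 24.5934) (0, 0) (50, 0) (50, 39.4058)]  |A|=1599.978
3. ⊥bis P7·P1 via (18.01,22.63): [(14.3467, 28.8435) (31.352, 0) (50, 0) (50, 39.4058)]  |A|=971.4099
4. ⊥bis P7·P2 via (17.87,27.34): [(17.5246, 29.785) (18.7008, 21.4583) (31.352, 0) (50, 0) (50, 39.4058)]  |A|=957.6252
5. ⊥bis P7·P3 via (31.165,30.94): [(29.2942, 33.2717) (17.5246, 29.785) (18.7008, 21.4583) (31.352, 0) (50, 0) (50, 7.4638)]  |A|=626.9344
6. ⊥bis P7·P4 via (25.49,22.105): [(45.5951, 12.9541) (29.2942, 33.2717) (17.5246, 29.785) (18.1367, 25.4519)]  |A|=203.6494
7. ⊥bis P7·P5 via (25.56,19.685): [(44.2437, 13.5692) (45.4072, 13.1884) (29.2942, 33.2717) (17.5246, 29.785) (18.1367, 25.4519)]  |A|=203.5489
8. ⊥bis P7·P6 via (24.505,27.95): [(25.8374, 21.9469) (44.2437, 13.5692) (45.4072, 13.1884) (29.2942, 33.2717) (23.6922, 31.6121)]  |A|=156.1723
9. canonical 5-gon: [(25.8374, 21.9469) (44.2437, 13.5692) (45.4072, 13.1884) (29.2942, 33.2717) (23.6922, 31.6121)]
10. shoelace: 156.1723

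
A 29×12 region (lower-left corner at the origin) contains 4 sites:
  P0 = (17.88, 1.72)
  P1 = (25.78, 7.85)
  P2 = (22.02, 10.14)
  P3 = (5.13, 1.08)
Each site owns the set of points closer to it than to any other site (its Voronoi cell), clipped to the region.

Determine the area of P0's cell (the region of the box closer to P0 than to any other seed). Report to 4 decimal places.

1. box [0,29]×[0,12]: [(0, 0) (29, 0) (29, 12) (0, 12)]
2. ⊥bis P0·P1 via (21.83,4.785): [(0, 0) (25.5429, 0) (16.2315, 12) (0, 12)]  |A|=250.6467
3. ⊥bis P0·P2 via (19.95,5.93): [(0, 0) (25.5429, 0) (21.5532, 5.1417) (7.6047, 12) (0, 12)]  |A|=221.0642
4. ⊥bis P0·P3 via (11.505,1.4): [(11.5753, 0) (25.5429, 0) (21.5532, 5.1417) (11.0582, 10.302)]  |A|=88.6346
5. canonical 4-gon: [(11.5753, 0) (25.5429, 0) (21.5532, 5.1417) (11.0582, 10.302)]
6. shoelace: 88.6346

Area of P0's cell: 88.6346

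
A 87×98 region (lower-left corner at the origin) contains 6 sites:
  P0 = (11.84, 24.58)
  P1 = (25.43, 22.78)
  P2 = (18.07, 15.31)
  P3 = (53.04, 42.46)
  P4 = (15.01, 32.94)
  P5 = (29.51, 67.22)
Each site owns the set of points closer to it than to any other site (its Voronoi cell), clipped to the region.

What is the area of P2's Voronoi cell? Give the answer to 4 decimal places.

Area of P2's cell: 549.2158

1. box [0,87]×[0,98]: [(0, 0) (87, 0) (87, 98) (0, 98)]
2. ⊥bis P2·P0 via (14.955,19.945): [(0, 9.8943) (0, 0) (87, 0) (87, 68.3636)]  |A|=3404.2199
3. ⊥bis P2·P1 via (21.75,19.045): [(18.4515, 22.2949) (0, 9.8943) (0, 0) (41.0796, 0)]  |A|=549.2158
4. ⊥bis P2·P3 via (35.555,28.885): [(18.4515, 22.2949) (0, 9.8943) (0, 0) (41.0796, 0)]  |A|=549.2158
5. ⊥bis P2·P4 via (16.54,24.125): [(18.4515, 22.2949) (0, 9.8943) (0, 0) (41.0796, 0)]  |A|=549.2158
6. ⊥bis P2·P5 via (23.79,41.265): [(18.4515, 22.2949) (0, 9.8943) (0, 0) (41.0796, 0)]  |A|=549.2158
7. canonical 4-gon: [(18.4515, 22.2949) (0, 9.8943) (0, 0) (41.0796, 0)]
8. shoelace: 549.2158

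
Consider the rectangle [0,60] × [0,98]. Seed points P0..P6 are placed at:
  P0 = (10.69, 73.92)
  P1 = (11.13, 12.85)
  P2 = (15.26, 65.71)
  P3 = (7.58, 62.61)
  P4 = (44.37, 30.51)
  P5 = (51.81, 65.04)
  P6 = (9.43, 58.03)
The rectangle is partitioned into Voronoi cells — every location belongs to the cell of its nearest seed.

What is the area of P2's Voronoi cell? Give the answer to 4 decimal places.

1. box [0,60]×[0,98]: [(0, 0) (60, 0) (60, 98) (0, 98)]
2. ⊥bis P2·P0 via (12.975,69.815): [(0, 62.5926) (0, 0) (60, 0) (60, 95.9909)]  |A|=4757.506
3. ⊥bis P2·P1 via (13.195,39.28): [(0, 62.5926) (0, 40.3109) (60, 35.6231) (60, 95.9909)]  |A|=2479.4854
4. ⊥bis P2·P3 via (11.42,64.16): [(9.8414, 68.0707) (21.7319, 38.613) (60, 35.6231) (60, 95.9909)]  |A|=2059.8511
5. ⊥bis P2·P4 via (29.815,48.11): [(9.8414, 68.0707) (20.8808, 40.7215) (60, 73.0727) (60, 95.9909)]  |A|=1288.2806
6. ⊥bis P2·P5 via (33.535,65.375): [(33.8292, 81.4232) (9.8414, 68.0707) (20.8808, 40.7215) (33.2709, 50.968)]  |A|=587.5355
7. ⊥bis P2·P6 via (12.345,61.87): [(33.8292, 81.4232) (9.8414, 68.0707) (12.3441, 61.8707) (30.1291, 48.3698) (33.2709, 50.968)]  |A|=457.0927
8. canonical 5-gon: [(33.8292, 81.4232) (9.8414, 68.0707) (12.3441, 61.8707) (30.1291, 48.3698) (33.2709, 50.968)]
9. shoelace: 457.0927

Area of P2's cell: 457.0927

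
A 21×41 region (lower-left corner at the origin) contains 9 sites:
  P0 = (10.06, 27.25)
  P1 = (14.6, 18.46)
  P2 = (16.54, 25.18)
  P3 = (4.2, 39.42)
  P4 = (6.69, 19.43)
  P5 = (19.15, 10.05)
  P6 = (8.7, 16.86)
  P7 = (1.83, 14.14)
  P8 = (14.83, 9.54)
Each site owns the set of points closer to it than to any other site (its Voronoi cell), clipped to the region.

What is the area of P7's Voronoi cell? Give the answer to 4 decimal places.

1. box [0,21]×[0,41]: [(0, 0) (21, 0) (21, 41) (0, 41)]
2. ⊥bis P7·P0 via (5.945,20.695): [(0, 24.4271) (0, 0) (21, 0) (21, 11.244)]  |A|=374.5461
3. ⊥bis P7·P1 via (8.215,16.3): [(6.9394, 20.0708) (0, 24.4271) (0, 0) (13.7292, 0)]  |A|=222.5318
4. ⊥bis P7·P2 via (9.185,19.66): [(6.9394, 20.0708) (0, 24.4271) (0, 0) (13.7292, 0)]  |A|=222.5318
5. ⊥bis P7·P3 via (3.015,26.78): [(6.9394, 20.0708) (0, 24.4271) (0, 0) (13.7292, 0)]  |A|=222.5318
6. ⊥bis P7·P4 via (4.26,16.785): [(9.7604, 11.7317) (0, 20.6987) (0, 0) (13.7292, 0)]  |A|=181.5473
7. ⊥bis P7·P5 via (10.49,12.095): [(10.1396, 10.611) (9.7604, 11.7317) (0, 20.6987) (0, 0) (7.6338, 0)]  |A|=149.2087
8. ⊥bis P7·P6 via (5.265,15.5): [(9.0416, 5.9614) (5.0399, 16.0685) (0, 20.6987) (0, 0) (7.6338, 0)]  |A|=132.5339
9. ⊥bis P7·P8 via (8.33,11.84): [(7.5674, 9.6848) (5.0399, 16.0685) (0, 20.6987) (0, 0) (4.1405, 0)]  |A|=108.6026
10. canonical 5-gon: [(7.5674, 9.6848) (5.0399, 16.0685) (0, 20.6987) (0, 0) (4.1405, 0)]
11. shoelace: 108.6026

Area of P7's cell: 108.6026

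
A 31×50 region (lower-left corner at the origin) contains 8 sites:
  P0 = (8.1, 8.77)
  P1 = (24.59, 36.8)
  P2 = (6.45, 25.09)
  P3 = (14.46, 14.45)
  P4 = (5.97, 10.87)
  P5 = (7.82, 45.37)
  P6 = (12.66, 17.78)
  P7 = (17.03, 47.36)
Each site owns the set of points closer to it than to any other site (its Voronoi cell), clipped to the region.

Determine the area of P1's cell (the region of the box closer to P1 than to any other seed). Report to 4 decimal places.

1. box [0,31]×[0,50]: [(0, 0) (31, 0) (31, 50) (0, 50)]
2. ⊥bis P1·P0 via (16.345,22.785): [(0, 32.4007) (31, 14.1635) (31, 50) (0, 50)]  |A|=828.2545
3. ⊥bis P1·P2 via (15.52,30.945): [(23.5077, 18.5712) (31, 14.1635) (31, 50) (3.2193, 50)]  |A|=570.8052
4. ⊥bis P1·P3 via (19.525,25.625): [(18.7182, 25.9907) (31, 20.424) (31, 50) (3.2193, 50)]  |A|=515.1207
5. ⊥bis P1·P4 via (15.28,23.835): [(18.7182, 25.9907) (31, 20.424) (31, 50) (3.2193, 50)]  |A|=515.1207
6. ⊥bis P1·P5 via (16.205,41.085): [(13.0101, 34.8331) (18.7182, 25.9907) (31, 20.424) (31, 50) (20.7608, 50)]  |A|=382.0957
7. ⊥bis P1·P6 via (18.625,27.29): [(13.0101, 34.8331) (17.3721, 28.0758) (25.85, 22.7582) (31, 20.424) (31, 50) (20.7608, 50)]  |A|=376.8357
8. ⊥bis P1·P7 via (20.81,42.08): [(14.3501, 37.4553) (13.0101, 34.8331) (17.3721, 28.0758) (25.85, 22.7582) (31, 20.424) (31, 49.3751)]  |A|=307.4101
9. canonical 6-gon: [(14.3501, 37.4553) (13.0101, 34.8331) (17.3721, 28.0758) (25.85, 22.7582) (31, 20.424) (31, 49.3751)]
10. shoelace: 307.4101

Area of P1's cell: 307.4101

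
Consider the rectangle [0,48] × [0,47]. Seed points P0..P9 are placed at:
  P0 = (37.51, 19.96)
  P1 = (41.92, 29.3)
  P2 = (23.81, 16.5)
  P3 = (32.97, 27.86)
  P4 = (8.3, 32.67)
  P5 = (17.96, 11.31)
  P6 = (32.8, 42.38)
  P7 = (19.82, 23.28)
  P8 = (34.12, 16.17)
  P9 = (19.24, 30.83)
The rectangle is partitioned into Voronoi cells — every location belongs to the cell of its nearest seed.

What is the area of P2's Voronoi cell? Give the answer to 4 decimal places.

Area of P2's cell: 104.9214

1. box [0,48]×[0,47]: [(0, 0) (48, 0) (48, 47) (0, 47)]
2. ⊥bis P2·P0 via (30.66,18.23): [(0, 0) (35.2641, 0) (23.394, 47) (0, 47)]  |A|=1378.4647
3. ⊥bis P2·P1 via (32.865,22.9): [(0, 0) (35.2641, 0) (27.5988, 30.3508) (15.8313, 47) (0, 47)]  |A|=1315.5084
4. ⊥bis P2·P3 via (28.39,22.18): [(0, 45.0719) (0, 0) (35.2641, 0) (29.9878, 20.8916)]  |A|=1044.1661
5. ⊥bis P2·P4 via (16.055,24.585): [(20.3264, 28.682) (0, 9.1853) (0, 0) (35.2641, 0) (29.9878, 20.8916)]  |A|=679.4438
6. ⊥bis P2·P5 via (20.885,13.905): [(20.3264, 28.682) (13.5455, 22.1779) (33.2212, 0) (35.2641, 0) (29.9878, 20.8916)]  |A|=248.8458
7. ⊥bis P2·P6 via (28.305,29.44): [(20.3264, 28.682) (13.5455, 22.1779) (33.2212, 0) (35.2641, 0) (29.9878, 20.8916)]  |A|=248.8458
8. ⊥bis P2·P7 via (21.815,19.89): [(27.2577, 23.093) (17.7156, 17.4775) (33.2212, 0) (35.2641, 0) (29.9878, 20.8916)]  |A|=173.2207
9. ⊥bis P2·P8 via (28.965,16.335): [(29.1329, 21.581) (27.2577, 23.093) (17.7156, 17.4775) (28.6086, 5.1992)]  |A|=104.9214
10. ⊥bis P2·P9 via (21.525,23.665): [(29.1329, 21.581) (27.2577, 23.093) (17.7156, 17.4775) (28.6086, 5.1992)]  |A|=104.9214
11. canonical 4-gon: [(29.1329, 21.581) (27.2577, 23.093) (17.7156, 17.4775) (28.6086, 5.1992)]
12. shoelace: 104.9214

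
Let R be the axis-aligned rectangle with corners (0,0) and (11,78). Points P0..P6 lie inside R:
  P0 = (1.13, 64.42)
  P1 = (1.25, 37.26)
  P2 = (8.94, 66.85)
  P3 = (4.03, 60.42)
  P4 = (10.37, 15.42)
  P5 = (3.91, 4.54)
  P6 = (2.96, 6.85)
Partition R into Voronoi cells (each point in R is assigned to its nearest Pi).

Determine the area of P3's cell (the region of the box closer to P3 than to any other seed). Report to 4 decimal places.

Area of P3's cell: 153.0964

1. box [0,11]×[0,78]: [(0, 0) (11, 0) (11, 78) (0, 78)]
2. ⊥bis P3·P0 via (2.58,62.42): [(0, 60.5495) (0, 0) (11, 0) (11, 68.5245)]  |A|=709.907
3. ⊥bis P3·P1 via (2.64,48.84): [(0, 60.5495) (0, 49.1569) (11, 47.8365) (11, 68.5245)]  |A|=176.4433
4. ⊥bis P3·P2 via (6.485,63.635): [(5.3993, 64.464) (0, 60.5495) (0, 49.1569) (11, 47.8365) (11, 60.1873)]  |A|=153.0964
5. ⊥bis P3·P4 via (7.2,37.92): [(5.3993, 64.464) (0, 60.5495) (0, 49.1569) (11, 47.8365) (11, 60.1873)]  |A|=153.0964
6. ⊥bis P3·P5 via (3.97,32.48): [(5.3993, 64.464) (0, 60.5495) (0, 49.1569) (11, 47.8365) (11, 60.1873)]  |A|=153.0964
7. ⊥bis P3·P6 via (3.495,33.635): [(5.3993, 64.464) (0, 60.5495) (0, 49.1569) (11, 47.8365) (11, 60.1873)]  |A|=153.0964
8. canonical 5-gon: [(5.3993, 64.464) (0, 60.5495) (0, 49.1569) (11, 47.8365) (11, 60.1873)]
9. shoelace: 153.0964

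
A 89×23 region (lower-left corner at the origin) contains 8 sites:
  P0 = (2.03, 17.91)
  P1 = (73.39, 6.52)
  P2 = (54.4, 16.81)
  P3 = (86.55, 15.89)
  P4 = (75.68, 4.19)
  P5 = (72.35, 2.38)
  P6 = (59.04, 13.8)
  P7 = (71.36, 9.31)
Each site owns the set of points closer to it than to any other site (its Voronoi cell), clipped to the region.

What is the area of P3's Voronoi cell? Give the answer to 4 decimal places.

1. box [0,89]×[0,23]: [(0, 0) (89, 0) (89, 23) (0, 23)]
2. ⊥bis P3·P0 via (44.29,16.9): [(43.8861, 0) (89, 0) (89, 23) (44.4358, 23)]  |A|=1031.2983
3. ⊥bis P3·P1 via (79.97,11.205): [(87.948, 0) (89, 0) (89, 23) (71.5719, 23)]  |A|=212.521
4. ⊥bis P3·P2 via (70.475,16.35): [(87.948, 0) (89, 0) (89, 23) (71.5719, 23)]  |A|=212.521
5. ⊥bis P3·P4 via (81.115,10.04): [(80.1829, 10.906) (89, 2.7144) (89, 23) (71.5719, 23)]  |A|=194.8182
6. ⊥bis P3·P5 via (79.45,9.135): [(80.1829, 10.906) (89, 2.7144) (89, 23) (71.5719, 23)]  |A|=194.8182
7. ⊥bis P3·P6 via (72.795,14.845): [(72.2475, 22.0511) (80.1829, 10.906) (89, 2.7144) (89, 23) (72.1754, 23)]  |A|=194.5318
8. ⊥bis P3·P7 via (78.955,12.6): [(78.9212, 12.678) (80.1829, 10.906) (89, 2.7144) (89, 23) (74.4499, 23)]  |A|=179.9646
9. canonical 5-gon: [(78.9212, 12.678) (80.1829, 10.906) (89, 2.7144) (89, 23) (74.4499, 23)]
10. shoelace: 179.9646

Area of P3's cell: 179.9646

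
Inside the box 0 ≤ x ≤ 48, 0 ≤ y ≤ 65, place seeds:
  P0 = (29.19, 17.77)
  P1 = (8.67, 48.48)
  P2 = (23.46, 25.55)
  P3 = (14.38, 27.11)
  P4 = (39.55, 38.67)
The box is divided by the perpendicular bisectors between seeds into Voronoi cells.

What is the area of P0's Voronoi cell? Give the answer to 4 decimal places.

Area of P0's cell: 776.0369

1. box [0,48]×[0,65]: [(0, 0) (48, 0) (48, 65) (0, 65)]
2. ⊥bis P0·P1 via (18.93,33.125): [(0, 20.4762) (0, 0) (48, 0) (48, 52.5492)]  |A|=1752.6098
3. ⊥bis P0·P2 via (26.325,21.66): [(0, 2.2715) (0, 0) (48, 0) (48, 37.6237)]  |A|=957.4862
4. ⊥bis P0·P3 via (21.785,22.44): [(16.9287, 14.7396) (7.6331, 0) (48, 0) (48, 37.6237)]  |A|=882.0047
5. ⊥bis P0·P4 via (34.37,28.22): [(34.8852, 27.9646) (16.9287, 14.7396) (7.6331, 0) (48, 0) (48, 21.4637)]  |A|=776.0369
6. canonical 5-gon: [(34.8852, 27.9646) (16.9287, 14.7396) (7.6331, 0) (48, 0) (48, 21.4637)]
7. shoelace: 776.0369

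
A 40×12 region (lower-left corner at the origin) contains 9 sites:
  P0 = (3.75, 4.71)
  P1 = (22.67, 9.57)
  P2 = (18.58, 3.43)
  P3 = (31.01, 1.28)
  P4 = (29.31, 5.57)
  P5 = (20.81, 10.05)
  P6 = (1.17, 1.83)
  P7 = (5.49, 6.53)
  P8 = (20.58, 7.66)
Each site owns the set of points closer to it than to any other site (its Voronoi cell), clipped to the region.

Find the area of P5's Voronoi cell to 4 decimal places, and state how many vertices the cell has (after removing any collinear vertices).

1. box [0,40]×[0,12]: [(0, 0) (40, 0) (40, 12) (0, 12)]
2. ⊥bis P5·P0 via (12.28,7.38): [(14.59, 0) (40, 0) (40, 12) (10.8339, 12)]  |A|=327.4565
3. ⊥bis P5·P1 via (21.74,9.81): [(14.59, 0) (19.2084, 0) (22.3052, 12) (10.8339, 12)]  |A|=96.5378
4. ⊥bis P5·P2 via (19.695,6.74): [(11.6299, 9.4568) (20.8475, 6.3518) (22.3052, 12) (10.8339, 12)]  |A|=42.8816
5. ⊥bis P5·P3 via (25.91,5.665): [(11.6299, 9.4568) (20.8475, 6.3518) (22.3052, 12) (10.8339, 12)]  |A|=42.8816
6. ⊥bis P5·P4 via (25.06,7.81): [(11.6299, 9.4568) (20.8475, 6.3518) (22.3052, 12) (10.8339, 12)]  |A|=42.8816
7. ⊥bis P5·P6 via (10.99,5.94): [(11.6299, 9.4568) (20.8475, 6.3518) (22.3052, 12) (10.8339, 12)]  |A|=42.8816
8. ⊥bis P5·P7 via (13.15,8.29): [(12.9869, 8.9997) (20.8475, 6.3518) (22.3052, 12) (12.2976, 12)]  |A|=39.1422
9. ⊥bis P5·P8 via (20.695,8.855): [(12.8466, 9.6103) (21.4742, 8.78) (22.3052, 12) (12.2976, 12)]  |A|=26.1929
10. canonical 4-gon: [(12.8466, 9.6103) (21.4742, 8.78) (22.3052, 12) (12.2976, 12)]
11. shoelace: 26.1929

Area of P5's cell: 26.1929 (4 vertices)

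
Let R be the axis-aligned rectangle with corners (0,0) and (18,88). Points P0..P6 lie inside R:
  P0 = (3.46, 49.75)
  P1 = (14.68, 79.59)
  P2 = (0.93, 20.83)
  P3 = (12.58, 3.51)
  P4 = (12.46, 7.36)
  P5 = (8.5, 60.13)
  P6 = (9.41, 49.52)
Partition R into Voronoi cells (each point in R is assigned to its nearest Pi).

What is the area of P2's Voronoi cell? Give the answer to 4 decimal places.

1. box [0,18]×[0,88]: [(0, 0) (18, 0) (18, 88) (0, 88)]
2. ⊥bis P2·P0 via (2.195,35.29): [(0, 35.482) (0, 0) (18, 0) (18, 33.9073)]  |A|=624.5042
3. ⊥bis P2·P1 via (7.805,50.21): [(0, 35.482) (0, 0) (18, 0) (18, 33.9073)]  |A|=624.5042
4. ⊥bis P2·P3 via (6.755,12.17): [(0, 35.482) (0, 7.6264) (18, 19.7338) (18, 33.9073)]  |A|=378.2632
5. ⊥bis P2·P4 via (6.695,14.095): [(0, 35.482) (0, 8.3642) (18, 23.7718) (18, 33.9073)]  |A|=335.2798
6. ⊥bis P2·P5 via (4.715,40.48): [(0, 35.482) (0, 8.3642) (18, 23.7718) (18, 33.9073)]  |A|=335.2798
7. ⊥bis P2·P6 via (5.17,35.175): [(5.8681, 34.9687) (0, 35.482) (0, 8.3642) (18, 23.7718) (18, 31.3828)]  |A|=319.966
8. canonical 5-gon: [(5.8681, 34.9687) (0, 35.482) (0, 8.3642) (18, 23.7718) (18, 31.3828)]
9. shoelace: 319.966

Area of P2's cell: 319.9660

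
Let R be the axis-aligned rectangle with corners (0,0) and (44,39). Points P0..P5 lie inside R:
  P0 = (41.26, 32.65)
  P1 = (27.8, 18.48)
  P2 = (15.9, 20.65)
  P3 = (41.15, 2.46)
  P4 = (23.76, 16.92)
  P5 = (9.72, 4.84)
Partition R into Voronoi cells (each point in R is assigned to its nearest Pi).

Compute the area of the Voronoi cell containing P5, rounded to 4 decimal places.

1. box [0,44]×[0,39]: [(0, 0) (44, 0) (44, 39) (0, 39)]
2. ⊥bis P5·P0 via (25.49,18.745): [(0, 0) (42.0182, 0) (7.6304, 39) (0, 39)]  |A|=968.1472
3. ⊥bis P5·P1 via (18.76,11.66): [(0, 36.5266) (0, 0) (27.5566, 0)]  |A|=503.2747
4. ⊥bis P5·P2 via (12.81,12.745): [(20.0876, 9.9002) (0, 17.7523) (0, 0) (27.5566, 0)]  |A|=314.7093
5. ⊥bis P5·P3 via (25.435,3.65): [(25.3773, 2.8886) (20.0876, 9.9002) (0, 17.7523) (0, 0) (25.1586, 0)]  |A|=311.2459
6. ⊥bis P5·P4 via (16.74,10.88): [(25.2349, 1.0068) (16.3137, 11.3754) (0, 17.7523) (0, 0) (25.1586, 0)]  |A|=292.7846
7. canonical 5-gon: [(25.2349, 1.0068) (16.3137, 11.3754) (0, 17.7523) (0, 0) (25.1586, 0)]
8. shoelace: 292.7846

Area of P5's cell: 292.7846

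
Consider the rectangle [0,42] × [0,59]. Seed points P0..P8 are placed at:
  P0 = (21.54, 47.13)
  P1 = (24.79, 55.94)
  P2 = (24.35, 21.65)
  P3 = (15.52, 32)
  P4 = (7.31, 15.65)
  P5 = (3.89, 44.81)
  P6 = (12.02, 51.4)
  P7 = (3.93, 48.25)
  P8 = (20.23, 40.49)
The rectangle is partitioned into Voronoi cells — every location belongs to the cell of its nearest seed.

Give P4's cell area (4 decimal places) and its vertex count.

Area of P4's cell: 464.3358 (4 vertices)

1. box [0,42]×[0,59]: [(0, 0) (42, 0) (42, 59) (0, 59)]
2. ⊥bis P4·P0 via (14.425,31.39): [(0, 37.9106) (0, 0) (42, 0) (42, 18.9252)]  |A|=1193.5511
3. ⊥bis P4·P1 via (16.05,35.795): [(0, 37.9106) (0, 0) (42, 0) (42, 18.9252)]  |A|=1193.5511
4. ⊥bis P4·P2 via (15.83,18.65): [(10.7609, 33.0463) (0, 37.9106) (0, 0) (22.3969, 0)]  |A|=574.043
5. ⊥bis P4·P3 via (11.415,23.825): [(14.5647, 22.2434) (0, 29.5569) (0, 0) (22.3969, 0)]  |A|=464.3358
6. ⊥bis P4·P5 via (5.6,30.23): [(14.5647, 22.2434) (0, 29.5569) (0, 0) (22.3969, 0)]  |A|=464.3358
7. ⊥bis P4·P6 via (9.665,33.525): [(14.5647, 22.2434) (0, 29.5569) (0, 0) (22.3969, 0)]  |A|=464.3358
8. ⊥bis P4·P7 via (5.62,31.95): [(14.5647, 22.2434) (0, 29.5569) (0, 0) (22.3969, 0)]  |A|=464.3358
9. ⊥bis P4·P8 via (13.77,28.07): [(14.5647, 22.2434) (0, 29.5569) (0, 0) (22.3969, 0)]  |A|=464.3358
10. canonical 4-gon: [(14.5647, 22.2434) (0, 29.5569) (0, 0) (22.3969, 0)]
11. shoelace: 464.3358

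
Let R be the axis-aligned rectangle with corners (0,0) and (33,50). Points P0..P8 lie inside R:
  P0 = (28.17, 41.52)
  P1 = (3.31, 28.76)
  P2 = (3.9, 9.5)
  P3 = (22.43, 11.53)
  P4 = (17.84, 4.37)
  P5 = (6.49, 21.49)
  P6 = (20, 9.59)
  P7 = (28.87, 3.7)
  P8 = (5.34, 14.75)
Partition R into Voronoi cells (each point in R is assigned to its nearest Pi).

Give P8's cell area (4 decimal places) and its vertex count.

Area of P8's cell: 84.0150 (4 vertices)

1. box [0,33]×[0,50]: [(0, 0) (33, 0) (33, 50) (0, 50)]
2. ⊥bis P8·P0 via (16.755,28.135): [(0, 42.424) (0, 0) (33, 0) (33, 14.2809)]  |A|=935.6315
3. ⊥bis P8·P1 via (4.325,21.755): [(21.3444, 24.2211) (0, 21.1283) (0, 0) (33, 0) (33, 14.2809)]  |A|=708.3595
4. ⊥bis P8·P2 via (4.62,12.125): [(21.3444, 24.2211) (0, 21.1283) (0, 13.3922) (33, 4.3408) (33, 14.2809)]  |A|=415.7655
5. ⊥bis P8·P3 via (13.885,13.14): [(15.8221, 23.4209) (0, 21.1283) (0, 13.3922) (13.2479, 9.7585)]  |A|=156.3765
6. ⊥bis P8·P4 via (11.59,9.56): [(13.6861, 12.0842) (15.8221, 23.4209) (0, 21.1283) (0, 13.3922) (12.0318, 10.092)]  |A|=154.8893
7. ⊥bis P8·P5 via (5.915,18.12): [(13.6861, 12.0842) (14.5458, 16.6474) (0, 19.1292) (0, 13.3922) (12.0318, 10.092)]  |A|=88.2276
8. ⊥bis P8·P6 via (12.67,12.17): [(14.2629, 16.6956) (0, 19.1292) (0, 13.3922) (11.9468, 10.1154)]  |A|=84.015
9. ⊥bis P8·P7 via (17.105,9.225): [(14.2629, 16.6956) (0, 19.1292) (0, 13.3922) (11.9468, 10.1154)]  |A|=84.015
10. canonical 4-gon: [(14.2629, 16.6956) (0, 19.1292) (0, 13.3922) (11.9468, 10.1154)]
11. shoelace: 84.015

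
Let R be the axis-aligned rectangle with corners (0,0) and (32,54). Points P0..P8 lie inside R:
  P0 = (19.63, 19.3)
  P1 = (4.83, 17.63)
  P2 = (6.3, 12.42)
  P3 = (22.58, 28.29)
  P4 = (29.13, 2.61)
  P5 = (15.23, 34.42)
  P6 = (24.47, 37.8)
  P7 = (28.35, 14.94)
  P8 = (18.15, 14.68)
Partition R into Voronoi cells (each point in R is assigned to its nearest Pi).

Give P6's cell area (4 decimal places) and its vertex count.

Area of P6's cell: 317.8611 (4 vertices)

1. box [0,32]×[0,54]: [(0, 0) (32, 0) (32, 54) (0, 54)]
2. ⊥bis P6·P0 via (22.05,28.55): [(0, 34.3188) (32, 25.9469) (32, 54) (0, 54)]  |A|=763.7501
3. ⊥bis P6·P1 via (14.65,27.715): [(0, 41.98) (10.7587, 31.504) (32, 25.9469) (32, 54) (0, 54)]  |A|=722.5373
4. ⊥bis P6·P2 via (15.385,25.11): [(0, 41.98) (10.7587, 31.504) (32, 25.9469) (32, 54) (0, 54)]  |A|=722.5373
5. ⊥bis P6·P3 via (23.525,33.045): [(0, 41.98) (5.4965, 36.6279) (32, 31.3607) (32, 54) (0, 54)]  |A|=610.997
6. ⊥bis P6·P4 via (26.8,20.205): [(0, 41.98) (5.4965, 36.6279) (32, 31.3607) (32, 54) (0, 54)]  |A|=610.997
7. ⊥bis P6·P5 via (19.85,36.11): [(20.771, 33.5923) (32, 31.3607) (32, 54) (13.3058, 54)]  |A|=317.8611
8. ⊥bis P6·P7 via (26.41,26.37): [(20.771, 33.5923) (32, 31.3607) (32, 54) (13.3058, 54)]  |A|=317.8611
9. ⊥bis P6·P8 via (21.31,26.24): [(20.771, 33.5923) (32, 31.3607) (32, 54) (13.3058, 54)]  |A|=317.8611
10. canonical 4-gon: [(20.771, 33.5923) (32, 31.3607) (32, 54) (13.3058, 54)]
11. shoelace: 317.8611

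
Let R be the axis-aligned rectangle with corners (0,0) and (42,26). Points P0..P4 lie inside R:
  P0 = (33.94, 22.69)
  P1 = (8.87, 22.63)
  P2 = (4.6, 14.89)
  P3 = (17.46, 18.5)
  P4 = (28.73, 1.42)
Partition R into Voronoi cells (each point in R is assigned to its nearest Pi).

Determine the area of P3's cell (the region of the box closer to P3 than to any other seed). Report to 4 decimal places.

Area of P3's cell: 237.0405

1. box [0,42]×[0,26]: [(0, 0) (42, 0) (42, 26) (0, 26)]
2. ⊥bis P3·P0 via (25.7,20.595): [(0, 0) (30.9362, 0) (24.3258, 26) (0, 26)]  |A|=718.4063
3. ⊥bis P3·P1 via (13.165,20.565): [(3.2775, 0) (30.9362, 0) (24.3258, 26) (15.7781, 26)]  |A|=470.6832
4. ⊥bis P3·P2 via (11.03,16.695): [(11.1311, 16.3347) (15.7165, 0) (30.9362, 0) (24.3258, 26) (15.7781, 26)]  |A|=369.089
5. ⊥bis P3·P4 via (23.095,9.96): [(11.1311, 16.3347) (14.5107, 4.2957) (27.6412, 12.9598) (24.3258, 26) (15.7781, 26)]  |A|=237.0405
6. canonical 5-gon: [(11.1311, 16.3347) (14.5107, 4.2957) (27.6412, 12.9598) (24.3258, 26) (15.7781, 26)]
7. shoelace: 237.0405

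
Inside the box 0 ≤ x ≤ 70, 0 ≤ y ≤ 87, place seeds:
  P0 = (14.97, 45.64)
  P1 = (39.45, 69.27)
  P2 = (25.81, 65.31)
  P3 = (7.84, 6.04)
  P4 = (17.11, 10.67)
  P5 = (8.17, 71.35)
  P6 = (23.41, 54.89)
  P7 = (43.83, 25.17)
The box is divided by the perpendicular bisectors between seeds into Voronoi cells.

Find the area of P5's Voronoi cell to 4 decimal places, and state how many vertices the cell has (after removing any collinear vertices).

1. box [0,70]×[0,87]: [(0, 0) (70, 0) (70, 87) (0, 87)]
2. ⊥bis P5·P0 via (11.57,58.495): [(0, 55.4349) (70, 73.9491) (70, 87) (0, 87)]  |A|=1561.5624
3. ⊥bis P5·P1 via (23.81,70.31): [(0, 55.4349) (23.2294, 61.5788) (24.9198, 87) (0, 87)]  |A|=683.3658
4. ⊥bis P5·P2 via (16.99,68.33): [(0, 55.4349) (13.8268, 59.0919) (23.3827, 87) (0, 87)]  |A|=544.506
5. ⊥bis P5·P3 via (8.005,38.695): [(0, 55.4349) (13.8268, 59.0919) (23.3827, 87) (0, 87)]  |A|=544.506
6. ⊥bis P5·P4 via (12.64,41.01): [(0, 55.4349) (13.8268, 59.0919) (23.3827, 87) (0, 87)]  |A|=544.506
7. ⊥bis P5·P6 via (15.79,63.12): [(0, 55.4349) (10.4847, 58.208) (14.935, 62.3284) (23.3827, 87) (0, 87)]  |A|=539.5874
8. ⊥bis P5·P7 via (26,48.26): [(0, 55.4349) (10.4847, 58.208) (14.935, 62.3284) (23.3827, 87) (0, 87)]  |A|=539.5874
9. canonical 5-gon: [(0, 55.4349) (10.4847, 58.208) (14.935, 62.3284) (23.3827, 87) (0, 87)]
10. shoelace: 539.5874

Area of P5's cell: 539.5874 (5 vertices)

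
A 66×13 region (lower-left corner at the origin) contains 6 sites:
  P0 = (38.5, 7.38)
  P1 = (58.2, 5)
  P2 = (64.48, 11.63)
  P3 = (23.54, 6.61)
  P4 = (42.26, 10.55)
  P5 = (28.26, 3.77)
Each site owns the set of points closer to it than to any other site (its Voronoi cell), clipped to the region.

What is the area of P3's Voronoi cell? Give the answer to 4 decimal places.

Area of P3's cell: 346.9469

1. box [0,66]×[0,13]: [(0, 0) (66, 0) (66, 13) (0, 13)]
2. ⊥bis P3·P0 via (31.02,6.995): [(0, 0) (31.38, 0) (30.7109, 13) (0, 13)]  |A|=403.5912
3. ⊥bis P3·P1 via (40.87,5.805): [(0, 0) (31.38, 0) (30.7109, 13) (0, 13)]  |A|=403.5912
4. ⊥bis P3·P2 via (44.01,9.12): [(0, 0) (31.38, 0) (30.7109, 13) (0, 13)]  |A|=403.5912
5. ⊥bis P3·P4 via (32.9,8.58): [(0, 0) (31.38, 0) (30.7109, 13) (0, 13)]  |A|=403.5912
6. ⊥bis P3·P5 via (25.9,5.19): [(0, 0) (22.7772, 0) (30.5992, 13) (0, 13)]  |A|=346.9469
7. canonical 4-gon: [(0, 0) (22.7772, 0) (30.5992, 13) (0, 13)]
8. shoelace: 346.9469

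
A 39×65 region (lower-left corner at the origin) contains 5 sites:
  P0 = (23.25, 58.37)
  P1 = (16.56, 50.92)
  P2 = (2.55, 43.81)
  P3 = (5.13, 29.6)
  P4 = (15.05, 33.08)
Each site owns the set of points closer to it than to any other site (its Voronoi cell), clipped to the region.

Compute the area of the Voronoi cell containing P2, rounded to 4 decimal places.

Area of P2's cell: 198.8557

1. box [0,39]×[0,65]: [(0, 0) (39, 0) (39, 65) (0, 65)]
2. ⊥bis P2·P0 via (12.9,51.09): [(0, 0) (39, 0) (39, 13.9835) (3.116, 65) (0, 65)]  |A|=1619.6618
3. ⊥bis P2·P1 via (9.555,47.365): [(0, 0) (33.5925, 0) (0.6053, 65) (0, 65)]  |A|=1111.429
4. ⊥bis P2·P3 via (3.84,36.705): [(0, 36.0078) (14.0263, 38.5544) (0.6053, 65) (0, 65)]  |A|=211.3309
5. ⊥bis P2·P4 via (8.8,38.445): [(0, 36.0078) (7.9464, 37.4506) (12.1194, 42.312) (0.6053, 65) (0, 65)]  |A|=198.8557
6. canonical 5-gon: [(0, 36.0078) (7.9464, 37.4506) (12.1194, 42.312) (0.6053, 65) (0, 65)]
7. shoelace: 198.8557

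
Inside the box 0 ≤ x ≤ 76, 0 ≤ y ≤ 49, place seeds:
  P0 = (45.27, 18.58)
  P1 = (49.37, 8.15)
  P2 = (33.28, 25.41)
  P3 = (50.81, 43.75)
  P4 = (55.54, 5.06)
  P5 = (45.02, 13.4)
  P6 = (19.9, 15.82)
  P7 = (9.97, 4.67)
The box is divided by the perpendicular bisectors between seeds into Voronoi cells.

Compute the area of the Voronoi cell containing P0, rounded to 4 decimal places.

Area of P0's cell: 323.4225

1. box [0,76]×[0,49]: [(0, 0) (76, 0) (76, 49) (0, 49)]
2. ⊥bis P0·P1 via (47.32,13.365): [(0, 0) (13.3207, 0) (76, 24.639) (76, 49) (0, 49)]  |A|=2951.8224
3. ⊥bis P0·P2 via (39.275,21.995): [(30.6193, 6.8) (76, 24.639) (76, 49) (54.6582, 49)]  |A|=1003.0718
4. ⊥bis P0·P3 via (48.04,31.165): [(44.8932, 31.8576) (30.6193, 6.8) (76, 24.639) (76, 25.0109)]  |A|=447.0346
5. ⊥bis P0·P4 via (50.405,11.82): [(69.6191, 26.4154) (44.8932, 31.8576) (30.6193, 6.8) (57.929, 17.5354)]  |A|=407.1344
6. ⊥bis P0·P5 via (45.145,15.99): [(69.6191, 26.4154) (44.8932, 31.8576) (36.1029, 16.4264) (53.0297, 15.6095) (57.929, 17.5354)]  |A|=323.4225
7. ⊥bis P0·P6 via (32.585,17.2): [(69.6191, 26.4154) (44.8932, 31.8576) (36.1029, 16.4264) (53.0297, 15.6095) (57.929, 17.5354)]  |A|=323.4225
8. ⊥bis P0·P7 via (27.62,11.625): [(69.6191, 26.4154) (44.8932, 31.8576) (36.1029, 16.4264) (53.0297, 15.6095) (57.929, 17.5354)]  |A|=323.4225
9. canonical 5-gon: [(69.6191, 26.4154) (44.8932, 31.8576) (36.1029, 16.4264) (53.0297, 15.6095) (57.929, 17.5354)]
10. shoelace: 323.4225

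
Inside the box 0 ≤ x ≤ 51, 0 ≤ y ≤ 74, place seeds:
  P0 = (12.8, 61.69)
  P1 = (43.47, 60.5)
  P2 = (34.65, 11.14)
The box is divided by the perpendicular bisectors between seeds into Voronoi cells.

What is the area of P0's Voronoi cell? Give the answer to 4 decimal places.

Area of P0's cell: 1167.8985

1. box [0,51]×[0,74]: [(0, 0) (51, 0) (51, 74) (0, 74)]
2. ⊥bis P0·P1 via (28.135,61.095): [(0, 0) (25.7645, 0) (28.6357, 74) (0, 74)]  |A|=2012.8082
3. ⊥bis P0·P2 via (23.725,36.415): [(0, 26.16) (27.2363, 37.9327) (28.6357, 74) (0, 74)]  |A|=1167.8985
4. canonical 4-gon: [(0, 26.16) (27.2363, 37.9327) (28.6357, 74) (0, 74)]
5. shoelace: 1167.8985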